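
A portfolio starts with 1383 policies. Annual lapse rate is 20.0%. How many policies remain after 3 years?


remaining = initial * (1 - lapse)^years
= 1383 * (1 - 0.2)^3
= 1383 * 0.512
= 708.096


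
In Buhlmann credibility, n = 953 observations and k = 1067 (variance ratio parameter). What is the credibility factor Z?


Z = n / (n + k)
= 953 / (953 + 1067)
= 953 / 2020
= 0.4718


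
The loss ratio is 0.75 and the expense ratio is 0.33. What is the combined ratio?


Combined ratio = loss ratio + expense ratio
= 0.75 + 0.33
= 1.08


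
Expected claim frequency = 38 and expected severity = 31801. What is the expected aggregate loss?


E[S] = E[N] * E[X]
= 38 * 31801
= 1.2084e+06


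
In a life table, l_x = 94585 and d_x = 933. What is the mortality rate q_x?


q_x = d_x / l_x
= 933 / 94585
= 0.0099


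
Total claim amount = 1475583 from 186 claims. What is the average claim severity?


severity = total / number
= 1475583 / 186
= 7933.2419


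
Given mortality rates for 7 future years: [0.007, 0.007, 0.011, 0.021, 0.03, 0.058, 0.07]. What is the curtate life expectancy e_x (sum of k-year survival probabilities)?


e_x = sum_{k=1}^{n} k_p_x
k_p_x values:
  1_p_x = 0.993
  2_p_x = 0.986049
  3_p_x = 0.975202
  4_p_x = 0.954723
  5_p_x = 0.926082
  6_p_x = 0.872369
  7_p_x = 0.811303
e_x = 6.5187


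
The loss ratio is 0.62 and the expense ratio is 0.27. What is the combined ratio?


Combined ratio = loss ratio + expense ratio
= 0.62 + 0.27
= 0.89


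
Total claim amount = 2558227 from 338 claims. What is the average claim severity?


severity = total / number
= 2558227 / 338
= 7568.7189


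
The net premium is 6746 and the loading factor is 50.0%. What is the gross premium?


Gross = net * (1 + loading)
= 6746 * (1 + 0.5)
= 6746 * 1.5
= 10119.0


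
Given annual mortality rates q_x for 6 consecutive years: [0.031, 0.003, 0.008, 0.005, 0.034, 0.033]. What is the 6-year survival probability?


p_k = 1 - q_k for each year
Survival = product of (1 - q_k)
= 0.969 * 0.997 * 0.992 * 0.995 * 0.966 * 0.967
= 0.8908


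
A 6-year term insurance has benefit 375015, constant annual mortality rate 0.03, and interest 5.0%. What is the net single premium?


NSP = benefit * sum_{k=0}^{n-1} k_p_x * q * v^(k+1)
With constant q=0.03, v=0.952381
Sum = 0.141909
NSP = 375015 * 0.141909
= 53217.9284


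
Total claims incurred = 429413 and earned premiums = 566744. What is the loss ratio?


Loss ratio = claims / premiums
= 429413 / 566744
= 0.7577


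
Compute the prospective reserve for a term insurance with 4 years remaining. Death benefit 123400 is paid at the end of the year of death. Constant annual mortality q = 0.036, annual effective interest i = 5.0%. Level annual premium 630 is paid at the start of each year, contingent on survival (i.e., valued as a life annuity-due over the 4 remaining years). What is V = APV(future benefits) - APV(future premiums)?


v = 1/(1+i) = 0.952381
APV(future benefits) per unit = sum_{k=0}^{3} k_p_x * q * v^(k+1) = 0.121195
APV(future benefits) = 123400 * 0.121195 = 14955.4688
Life annuity-due factor ä_{x:4} = sum_{k=0}^{3} k_p_x * v^k = 3.534856
APV(future premiums) = 630 * 3.534856 = 2226.959
V = 14955.4688 - 2226.959
= 12728.5098


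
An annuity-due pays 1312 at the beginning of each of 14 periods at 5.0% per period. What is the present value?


PV_due = PMT * (1-(1+i)^(-n))/i * (1+i)
PV_immediate = 12987.0169
PV_due = 12987.0169 * 1.05
= 13636.3678


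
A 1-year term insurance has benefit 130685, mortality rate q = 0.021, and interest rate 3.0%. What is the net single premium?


NSP = benefit * q * v
v = 1/(1+i) = 0.970874
NSP = 130685 * 0.021 * 0.970874
= 2664.4515


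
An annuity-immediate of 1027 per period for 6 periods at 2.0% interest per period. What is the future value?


FV = PMT * ((1+i)^n - 1) / i
= 1027 * ((1.02)^6 - 1) / 0.02
= 1027 * (1.126162 - 1) / 0.02
= 6478.4402


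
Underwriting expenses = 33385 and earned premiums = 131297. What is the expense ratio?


Expense ratio = expenses / premiums
= 33385 / 131297
= 0.2543


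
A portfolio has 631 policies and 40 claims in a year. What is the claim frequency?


frequency = claims / policies
= 40 / 631
= 0.0634


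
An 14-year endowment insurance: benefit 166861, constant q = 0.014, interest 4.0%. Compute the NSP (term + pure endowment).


Term component = 22753.3988
Pure endowment = 14_p_x * v^14 * benefit = 0.820875 * 0.577475 * 166861 = 79097.8905
NSP = 101851.2892


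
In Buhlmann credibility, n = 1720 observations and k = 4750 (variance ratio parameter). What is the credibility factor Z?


Z = n / (n + k)
= 1720 / (1720 + 4750)
= 1720 / 6470
= 0.2658


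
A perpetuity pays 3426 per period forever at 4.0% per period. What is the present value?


PV = PMT / i
= 3426 / 0.04
= 85650.0


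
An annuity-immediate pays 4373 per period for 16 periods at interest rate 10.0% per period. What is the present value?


PV = PMT * (1 - (1+i)^(-n)) / i
= 4373 * (1 - (1+0.1)^(-16)) / 0.1
= 4373 * (1 - 0.217629) / 0.1
= 4373 * 7.823709
= 34213.0779


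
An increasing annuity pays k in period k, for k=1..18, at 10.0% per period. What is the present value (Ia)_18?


(Ia)_n = sum_{k=1}^{n} k * v^k, v = 1/(1+i)
v = 0.909091
Sum computed term by term:
(Ia)_18 = 57.841


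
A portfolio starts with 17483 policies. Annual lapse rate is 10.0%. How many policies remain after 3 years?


remaining = initial * (1 - lapse)^years
= 17483 * (1 - 0.1)^3
= 17483 * 0.729
= 12745.107


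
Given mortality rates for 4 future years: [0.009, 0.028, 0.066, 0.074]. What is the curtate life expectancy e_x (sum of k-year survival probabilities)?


e_x = sum_{k=1}^{n} k_p_x
k_p_x values:
  1_p_x = 0.991
  2_p_x = 0.963252
  3_p_x = 0.899677
  4_p_x = 0.833101
e_x = 3.687


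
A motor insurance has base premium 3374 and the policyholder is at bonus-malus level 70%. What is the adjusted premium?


adjusted = base * BM_level / 100
= 3374 * 70 / 100
= 3374 * 0.7
= 2361.8


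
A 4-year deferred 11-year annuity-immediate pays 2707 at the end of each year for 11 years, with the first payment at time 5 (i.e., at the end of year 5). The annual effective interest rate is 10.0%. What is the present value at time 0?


PV at time 4 of the 11-year annuity-immediate:
a_n = 2707 * (1-(1+0.1)^(-11))/0.1 = 17582.1301
Discount back 4 years to time 0:
PV = 17582.1301 * (1+0.1)^(-4)
= 17582.1301 * 0.683013
= 12008.8315


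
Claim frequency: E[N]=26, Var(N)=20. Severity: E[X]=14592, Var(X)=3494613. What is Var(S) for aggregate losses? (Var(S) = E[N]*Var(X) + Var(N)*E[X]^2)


Var(S) = E[N]*Var(X) + Var(N)*E[X]^2
= 26*3494613 + 20*14592^2
= 90859938 + 4258529280
= 4.3494e+09


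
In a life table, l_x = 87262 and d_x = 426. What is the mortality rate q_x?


q_x = d_x / l_x
= 426 / 87262
= 0.0049


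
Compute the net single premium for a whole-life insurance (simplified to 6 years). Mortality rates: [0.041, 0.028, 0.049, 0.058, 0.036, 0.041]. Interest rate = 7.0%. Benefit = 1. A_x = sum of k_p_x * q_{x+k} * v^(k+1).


v = 0.934579
Year 0: k_p_x=1.0, q=0.041, term=0.038318
Year 1: k_p_x=0.959, q=0.028, term=0.023454
Year 2: k_p_x=0.932148, q=0.049, term=0.037285
Year 3: k_p_x=0.886473, q=0.058, term=0.039225
Year 4: k_p_x=0.835057, q=0.036, term=0.021434
Year 5: k_p_x=0.804995, q=0.041, term=0.021992
A_x = 0.1817


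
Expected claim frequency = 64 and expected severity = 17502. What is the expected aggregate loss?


E[S] = E[N] * E[X]
= 64 * 17502
= 1.1201e+06


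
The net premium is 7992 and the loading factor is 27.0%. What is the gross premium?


Gross = net * (1 + loading)
= 7992 * (1 + 0.27)
= 7992 * 1.27
= 10149.84


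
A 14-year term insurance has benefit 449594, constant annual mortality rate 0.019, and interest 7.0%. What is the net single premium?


NSP = benefit * sum_{k=0}^{n-1} k_p_x * q * v^(k+1)
With constant q=0.019, v=0.934579
Sum = 0.15019
NSP = 449594 * 0.15019
= 67524.5146


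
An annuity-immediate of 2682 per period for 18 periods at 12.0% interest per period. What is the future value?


FV = PMT * ((1+i)^n - 1) / i
= 2682 * ((1.12)^18 - 1) / 0.12
= 2682 * (7.689966 - 1) / 0.12
= 149520.7355


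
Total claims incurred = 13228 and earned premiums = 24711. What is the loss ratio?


Loss ratio = claims / premiums
= 13228 / 24711
= 0.5353


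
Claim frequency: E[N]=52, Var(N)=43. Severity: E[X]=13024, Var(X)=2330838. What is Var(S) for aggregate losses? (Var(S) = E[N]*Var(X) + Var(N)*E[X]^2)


Var(S) = E[N]*Var(X) + Var(N)*E[X]^2
= 52*2330838 + 43*13024^2
= 121203576 + 7293856768
= 7.4151e+09


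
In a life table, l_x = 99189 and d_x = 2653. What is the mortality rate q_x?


q_x = d_x / l_x
= 2653 / 99189
= 0.0267


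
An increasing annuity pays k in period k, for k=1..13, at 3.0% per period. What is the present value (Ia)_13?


(Ia)_n = sum_{k=1}^{n} k * v^k, v = 1/(1+i)
v = 0.970874
Sum computed term by term:
(Ia)_13 = 70.0546


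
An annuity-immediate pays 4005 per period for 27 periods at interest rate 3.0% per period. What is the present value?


PV = PMT * (1 - (1+i)^(-n)) / i
= 4005 * (1 - (1+0.03)^(-27)) / 0.03
= 4005 * (1 - 0.450189) / 0.03
= 4005 * 18.327031
= 73399.7611


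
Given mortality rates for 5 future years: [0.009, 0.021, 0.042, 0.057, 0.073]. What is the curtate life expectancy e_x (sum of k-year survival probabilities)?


e_x = sum_{k=1}^{n} k_p_x
k_p_x values:
  1_p_x = 0.991
  2_p_x = 0.970189
  3_p_x = 0.929441
  4_p_x = 0.876463
  5_p_x = 0.812481
e_x = 4.5796


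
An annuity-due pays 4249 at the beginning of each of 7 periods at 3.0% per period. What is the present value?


PV_due = PMT * (1-(1+i)^(-n))/i * (1+i)
PV_immediate = 26472.4723
PV_due = 26472.4723 * 1.03
= 27266.6464


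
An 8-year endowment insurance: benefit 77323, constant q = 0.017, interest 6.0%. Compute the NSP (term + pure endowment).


Term component = 7733.4355
Pure endowment = 8_p_x * v^8 * benefit = 0.871823 * 0.627412 * 77323 = 42295.0864
NSP = 50028.5218


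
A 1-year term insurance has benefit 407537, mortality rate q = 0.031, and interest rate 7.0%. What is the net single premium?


NSP = benefit * q * v
v = 1/(1+i) = 0.934579
NSP = 407537 * 0.031 * 0.934579
= 11807.1467


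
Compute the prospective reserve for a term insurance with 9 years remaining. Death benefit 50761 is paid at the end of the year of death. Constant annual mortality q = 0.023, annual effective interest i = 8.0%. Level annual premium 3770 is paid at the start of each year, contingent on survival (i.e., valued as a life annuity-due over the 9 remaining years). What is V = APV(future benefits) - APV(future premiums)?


v = 1/(1+i) = 0.925926
APV(future benefits) per unit = sum_{k=0}^{8} k_p_x * q * v^(k+1) = 0.132701
APV(future benefits) = 50761 * 0.132701 = 6736.0373
Life annuity-due factor ä_{x:9} = sum_{k=0}^{8} k_p_x * v^k = 6.231179
APV(future premiums) = 3770 * 6.231179 = 23491.5451
V = 6736.0373 - 23491.5451
= -16755.5079


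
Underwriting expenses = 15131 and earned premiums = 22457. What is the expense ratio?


Expense ratio = expenses / premiums
= 15131 / 22457
= 0.6738


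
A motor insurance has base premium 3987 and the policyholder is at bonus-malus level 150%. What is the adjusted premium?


adjusted = base * BM_level / 100
= 3987 * 150 / 100
= 3987 * 1.5
= 5980.5


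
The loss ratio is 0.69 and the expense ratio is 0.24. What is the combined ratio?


Combined ratio = loss ratio + expense ratio
= 0.69 + 0.24
= 0.93


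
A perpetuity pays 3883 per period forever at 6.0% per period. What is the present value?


PV = PMT / i
= 3883 / 0.06
= 64716.6667


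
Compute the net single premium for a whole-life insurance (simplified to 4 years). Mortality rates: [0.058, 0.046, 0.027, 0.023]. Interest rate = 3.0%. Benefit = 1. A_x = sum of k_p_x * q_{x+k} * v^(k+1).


v = 0.970874
Year 0: k_p_x=1.0, q=0.058, term=0.056311
Year 1: k_p_x=0.942, q=0.046, term=0.040845
Year 2: k_p_x=0.898668, q=0.027, term=0.022205
Year 3: k_p_x=0.874404, q=0.023, term=0.017869
A_x = 0.1372


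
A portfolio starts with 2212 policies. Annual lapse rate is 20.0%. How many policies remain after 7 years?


remaining = initial * (1 - lapse)^years
= 2212 * (1 - 0.2)^7
= 2212 * 0.209715
= 463.89


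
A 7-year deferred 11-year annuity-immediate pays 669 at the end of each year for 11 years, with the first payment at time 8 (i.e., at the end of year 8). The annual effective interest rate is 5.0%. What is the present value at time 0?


PV at time 7 of the 11-year annuity-immediate:
a_n = 669 * (1-(1+0.05)^(-11))/0.05 = 5556.9911
Discount back 7 years to time 0:
PV = 5556.9911 * (1+0.05)^(-7)
= 5556.9911 * 0.710681
= 3949.2498


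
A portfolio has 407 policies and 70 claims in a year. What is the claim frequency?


frequency = claims / policies
= 70 / 407
= 0.172


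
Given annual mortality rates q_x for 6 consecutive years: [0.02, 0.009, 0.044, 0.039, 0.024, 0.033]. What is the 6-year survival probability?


p_k = 1 - q_k for each year
Survival = product of (1 - q_k)
= 0.98 * 0.991 * 0.956 * 0.961 * 0.976 * 0.967
= 0.8421


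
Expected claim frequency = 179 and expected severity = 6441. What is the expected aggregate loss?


E[S] = E[N] * E[X]
= 179 * 6441
= 1.1529e+06


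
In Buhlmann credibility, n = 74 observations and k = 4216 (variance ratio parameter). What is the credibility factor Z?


Z = n / (n + k)
= 74 / (74 + 4216)
= 74 / 4290
= 0.0172


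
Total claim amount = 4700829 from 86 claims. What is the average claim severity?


severity = total / number
= 4700829 / 86
= 54660.8023


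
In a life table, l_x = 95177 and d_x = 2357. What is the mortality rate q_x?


q_x = d_x / l_x
= 2357 / 95177
= 0.0248


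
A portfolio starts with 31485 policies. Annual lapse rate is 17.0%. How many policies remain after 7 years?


remaining = initial * (1 - lapse)^years
= 31485 * (1 - 0.17)^7
= 31485 * 0.271361
= 8543.7857


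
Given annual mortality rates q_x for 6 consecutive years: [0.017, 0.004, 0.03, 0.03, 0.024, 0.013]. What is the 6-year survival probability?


p_k = 1 - q_k for each year
Survival = product of (1 - q_k)
= 0.983 * 0.996 * 0.97 * 0.97 * 0.976 * 0.987
= 0.8874


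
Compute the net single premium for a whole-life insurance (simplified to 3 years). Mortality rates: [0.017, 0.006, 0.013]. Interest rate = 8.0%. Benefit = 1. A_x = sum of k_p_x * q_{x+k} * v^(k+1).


v = 0.925926
Year 0: k_p_x=1.0, q=0.017, term=0.015741
Year 1: k_p_x=0.983, q=0.006, term=0.005057
Year 2: k_p_x=0.977102, q=0.013, term=0.010084
A_x = 0.0309


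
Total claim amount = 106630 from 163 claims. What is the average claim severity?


severity = total / number
= 106630 / 163
= 654.1718


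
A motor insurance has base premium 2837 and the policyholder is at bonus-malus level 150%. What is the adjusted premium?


adjusted = base * BM_level / 100
= 2837 * 150 / 100
= 2837 * 1.5
= 4255.5


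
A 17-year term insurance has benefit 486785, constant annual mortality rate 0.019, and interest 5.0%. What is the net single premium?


NSP = benefit * sum_{k=0}^{n-1} k_p_x * q * v^(k+1)
With constant q=0.019, v=0.952381
Sum = 0.188654
NSP = 486785 * 0.188654
= 91834.0554


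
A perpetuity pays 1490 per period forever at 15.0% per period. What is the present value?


PV = PMT / i
= 1490 / 0.15
= 9933.3333


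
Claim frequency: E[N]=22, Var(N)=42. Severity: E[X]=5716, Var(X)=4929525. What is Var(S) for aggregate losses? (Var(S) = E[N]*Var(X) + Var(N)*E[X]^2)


Var(S) = E[N]*Var(X) + Var(N)*E[X]^2
= 22*4929525 + 42*5716^2
= 108449550 + 1372251552
= 1.4807e+09


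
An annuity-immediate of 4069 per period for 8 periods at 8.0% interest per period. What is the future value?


FV = PMT * ((1+i)^n - 1) / i
= 4069 * ((1.08)^8 - 1) / 0.08
= 4069 * (1.85093 - 1) / 0.08
= 43280.4378


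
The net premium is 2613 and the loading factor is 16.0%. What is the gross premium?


Gross = net * (1 + loading)
= 2613 * (1 + 0.16)
= 2613 * 1.16
= 3031.08


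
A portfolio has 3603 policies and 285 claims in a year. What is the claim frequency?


frequency = claims / policies
= 285 / 3603
= 0.0791


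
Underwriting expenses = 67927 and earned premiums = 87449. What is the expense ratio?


Expense ratio = expenses / premiums
= 67927 / 87449
= 0.7768


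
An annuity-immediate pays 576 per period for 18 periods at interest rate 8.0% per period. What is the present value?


PV = PMT * (1 - (1+i)^(-n)) / i
= 576 * (1 - (1+0.08)^(-18)) / 0.08
= 576 * (1 - 0.250249) / 0.08
= 576 * 9.371887
= 5398.207


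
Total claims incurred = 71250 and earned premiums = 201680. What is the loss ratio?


Loss ratio = claims / premiums
= 71250 / 201680
= 0.3533


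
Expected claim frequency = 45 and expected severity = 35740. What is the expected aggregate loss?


E[S] = E[N] * E[X]
= 45 * 35740
= 1.6083e+06


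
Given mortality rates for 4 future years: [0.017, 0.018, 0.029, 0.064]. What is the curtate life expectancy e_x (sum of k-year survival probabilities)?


e_x = sum_{k=1}^{n} k_p_x
k_p_x values:
  1_p_x = 0.983
  2_p_x = 0.965306
  3_p_x = 0.937312
  4_p_x = 0.877324
e_x = 3.7629


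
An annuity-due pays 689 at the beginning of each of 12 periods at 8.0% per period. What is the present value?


PV_due = PMT * (1-(1+i)^(-n))/i * (1+i)
PV_immediate = 5192.3578
PV_due = 5192.3578 * 1.08
= 5607.7464


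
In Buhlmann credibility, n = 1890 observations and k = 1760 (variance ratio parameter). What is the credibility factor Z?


Z = n / (n + k)
= 1890 / (1890 + 1760)
= 1890 / 3650
= 0.5178


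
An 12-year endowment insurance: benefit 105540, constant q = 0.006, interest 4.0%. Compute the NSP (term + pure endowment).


Term component = 5766.8779
Pure endowment = 12_p_x * v^12 * benefit = 0.930329 * 0.624597 * 105540 = 61327.2698
NSP = 67094.1477


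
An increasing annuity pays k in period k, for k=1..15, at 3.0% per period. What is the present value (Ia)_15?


(Ia)_n = sum_{k=1}^{n} k * v^k, v = 1/(1+i)
v = 0.970874
Sum computed term by term:
(Ia)_15 = 88.9381


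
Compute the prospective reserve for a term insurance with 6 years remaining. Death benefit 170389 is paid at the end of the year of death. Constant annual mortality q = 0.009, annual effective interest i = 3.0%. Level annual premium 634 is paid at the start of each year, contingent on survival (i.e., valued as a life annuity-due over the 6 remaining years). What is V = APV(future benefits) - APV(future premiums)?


v = 1/(1+i) = 0.970874
APV(future benefits) per unit = sum_{k=0}^{5} k_p_x * q * v^(k+1) = 0.047708
APV(future benefits) = 170389 * 0.047708 = 8128.911
Life annuity-due factor ä_{x:6} = sum_{k=0}^{5} k_p_x * v^k = 5.459911
APV(future premiums) = 634 * 5.459911 = 3461.5833
V = 8128.911 - 3461.5833
= 4667.3277


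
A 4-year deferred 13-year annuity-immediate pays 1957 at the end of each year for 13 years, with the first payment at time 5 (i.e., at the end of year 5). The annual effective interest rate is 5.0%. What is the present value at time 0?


PV at time 4 of the 13-year annuity-immediate:
a_n = 1957 * (1-(1+0.05)^(-13))/0.05 = 18383.2223
Discount back 4 years to time 0:
PV = 18383.2223 * (1+0.05)^(-4)
= 18383.2223 * 0.822702
= 15123.9225


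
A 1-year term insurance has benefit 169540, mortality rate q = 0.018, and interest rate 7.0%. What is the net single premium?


NSP = benefit * q * v
v = 1/(1+i) = 0.934579
NSP = 169540 * 0.018 * 0.934579
= 2852.0748


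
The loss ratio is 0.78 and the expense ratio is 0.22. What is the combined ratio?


Combined ratio = loss ratio + expense ratio
= 0.78 + 0.22
= 1.0


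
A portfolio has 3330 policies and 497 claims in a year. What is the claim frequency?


frequency = claims / policies
= 497 / 3330
= 0.1492


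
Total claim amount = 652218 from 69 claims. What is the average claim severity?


severity = total / number
= 652218 / 69
= 9452.4348


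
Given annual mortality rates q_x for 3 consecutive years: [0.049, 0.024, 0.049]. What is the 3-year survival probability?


p_k = 1 - q_k for each year
Survival = product of (1 - q_k)
= 0.951 * 0.976 * 0.951
= 0.8827


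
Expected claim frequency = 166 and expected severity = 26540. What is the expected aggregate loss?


E[S] = E[N] * E[X]
= 166 * 26540
= 4.4056e+06


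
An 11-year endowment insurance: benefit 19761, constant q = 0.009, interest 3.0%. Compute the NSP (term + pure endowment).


Term component = 1577.682
Pure endowment = 11_p_x * v^11 * benefit = 0.905337 * 0.722421 * 19761 = 12924.3778
NSP = 14502.0599


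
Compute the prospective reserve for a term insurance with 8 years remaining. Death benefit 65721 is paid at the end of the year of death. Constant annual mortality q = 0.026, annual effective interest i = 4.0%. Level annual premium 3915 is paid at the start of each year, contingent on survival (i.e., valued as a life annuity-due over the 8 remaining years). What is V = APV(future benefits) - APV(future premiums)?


v = 1/(1+i) = 0.961538
APV(future benefits) per unit = sum_{k=0}^{7} k_p_x * q * v^(k+1) = 0.16079
APV(future benefits) = 65721 * 0.16079 = 10567.2774
Life annuity-due factor ä_{x:8} = sum_{k=0}^{7} k_p_x * v^k = 6.431599
APV(future premiums) = 3915 * 6.431599 = 25179.7088
V = 10567.2774 - 25179.7088
= -14612.4314


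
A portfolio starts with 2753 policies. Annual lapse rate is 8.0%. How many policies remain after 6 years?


remaining = initial * (1 - lapse)^years
= 2753 * (1 - 0.08)^6
= 2753 * 0.606355
= 1669.2953


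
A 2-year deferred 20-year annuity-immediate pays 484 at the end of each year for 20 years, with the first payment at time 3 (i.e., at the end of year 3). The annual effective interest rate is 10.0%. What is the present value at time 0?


PV at time 2 of the 20-year annuity-immediate:
a_n = 484 * (1-(1+0.1)^(-20))/0.1 = 4120.5648
Discount back 2 years to time 0:
PV = 4120.5648 * (1+0.1)^(-2)
= 4120.5648 * 0.826446
= 3405.4255


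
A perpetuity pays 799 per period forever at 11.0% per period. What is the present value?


PV = PMT / i
= 799 / 0.11
= 7263.6364


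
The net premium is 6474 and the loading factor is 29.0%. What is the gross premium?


Gross = net * (1 + loading)
= 6474 * (1 + 0.29)
= 6474 * 1.29
= 8351.46


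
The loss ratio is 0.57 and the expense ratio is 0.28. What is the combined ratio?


Combined ratio = loss ratio + expense ratio
= 0.57 + 0.28
= 0.85


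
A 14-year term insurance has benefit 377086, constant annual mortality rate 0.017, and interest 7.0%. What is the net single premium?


NSP = benefit * sum_{k=0}^{n-1} k_p_x * q * v^(k+1)
With constant q=0.017, v=0.934579
Sum = 0.135794
NSP = 377086 * 0.135794
= 51206.0524


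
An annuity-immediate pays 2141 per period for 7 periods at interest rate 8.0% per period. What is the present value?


PV = PMT * (1 - (1+i)^(-n)) / i
= 2141 * (1 - (1+0.08)^(-7)) / 0.08
= 2141 * (1 - 0.58349) / 0.08
= 2141 * 5.20637
= 11146.8383


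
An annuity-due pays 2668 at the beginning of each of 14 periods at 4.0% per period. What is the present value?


PV_due = PMT * (1-(1+i)^(-n))/i * (1+i)
PV_immediate = 28182.412
PV_due = 28182.412 * 1.04
= 29309.7085


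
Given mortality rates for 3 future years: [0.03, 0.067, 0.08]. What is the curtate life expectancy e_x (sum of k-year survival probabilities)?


e_x = sum_{k=1}^{n} k_p_x
k_p_x values:
  1_p_x = 0.97
  2_p_x = 0.90501
  3_p_x = 0.832609
e_x = 2.7076


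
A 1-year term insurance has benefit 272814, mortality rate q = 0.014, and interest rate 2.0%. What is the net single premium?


NSP = benefit * q * v
v = 1/(1+i) = 0.980392
NSP = 272814 * 0.014 * 0.980392
= 3744.5059


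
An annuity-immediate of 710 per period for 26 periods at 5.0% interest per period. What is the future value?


FV = PMT * ((1+i)^n - 1) / i
= 710 * ((1.05)^26 - 1) / 0.05
= 710 * (3.555673 - 1) / 0.05
= 36290.5522


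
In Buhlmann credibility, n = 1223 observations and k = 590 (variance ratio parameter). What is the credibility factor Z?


Z = n / (n + k)
= 1223 / (1223 + 590)
= 1223 / 1813
= 0.6746


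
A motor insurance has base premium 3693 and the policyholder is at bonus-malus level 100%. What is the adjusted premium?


adjusted = base * BM_level / 100
= 3693 * 100 / 100
= 3693 * 1.0
= 3693.0


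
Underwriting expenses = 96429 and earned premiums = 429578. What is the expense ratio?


Expense ratio = expenses / premiums
= 96429 / 429578
= 0.2245


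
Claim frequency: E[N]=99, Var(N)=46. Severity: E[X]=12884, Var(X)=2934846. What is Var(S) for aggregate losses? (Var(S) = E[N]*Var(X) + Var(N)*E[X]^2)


Var(S) = E[N]*Var(X) + Var(N)*E[X]^2
= 99*2934846 + 46*12884^2
= 290549754 + 7635882976
= 7.9264e+09


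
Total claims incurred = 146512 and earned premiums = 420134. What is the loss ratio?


Loss ratio = claims / premiums
= 146512 / 420134
= 0.3487


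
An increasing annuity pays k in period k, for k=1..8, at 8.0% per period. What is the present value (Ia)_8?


(Ia)_n = sum_{k=1}^{n} k * v^k, v = 1/(1+i)
v = 0.925926
Sum computed term by term:
(Ia)_8 = 23.5527


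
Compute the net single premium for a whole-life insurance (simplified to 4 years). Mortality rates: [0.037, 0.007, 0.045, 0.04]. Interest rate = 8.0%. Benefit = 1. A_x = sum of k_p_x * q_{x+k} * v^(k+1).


v = 0.925926
Year 0: k_p_x=1.0, q=0.037, term=0.034259
Year 1: k_p_x=0.963, q=0.007, term=0.005779
Year 2: k_p_x=0.956259, q=0.045, term=0.03416
Year 3: k_p_x=0.913227, q=0.04, term=0.02685
A_x = 0.101


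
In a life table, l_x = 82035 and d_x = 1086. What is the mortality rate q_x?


q_x = d_x / l_x
= 1086 / 82035
= 0.0132


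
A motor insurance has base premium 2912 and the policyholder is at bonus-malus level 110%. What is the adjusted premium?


adjusted = base * BM_level / 100
= 2912 * 110 / 100
= 2912 * 1.1
= 3203.2


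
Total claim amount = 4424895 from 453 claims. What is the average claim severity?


severity = total / number
= 4424895 / 453
= 9767.9801


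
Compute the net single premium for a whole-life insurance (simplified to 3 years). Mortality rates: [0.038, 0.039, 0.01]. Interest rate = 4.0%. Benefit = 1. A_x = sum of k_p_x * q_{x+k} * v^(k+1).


v = 0.961538
Year 0: k_p_x=1.0, q=0.038, term=0.036538
Year 1: k_p_x=0.962, q=0.039, term=0.034687
Year 2: k_p_x=0.924482, q=0.01, term=0.008219
A_x = 0.0794


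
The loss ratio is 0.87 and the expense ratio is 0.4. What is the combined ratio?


Combined ratio = loss ratio + expense ratio
= 0.87 + 0.4
= 1.27


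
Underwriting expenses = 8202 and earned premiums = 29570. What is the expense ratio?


Expense ratio = expenses / premiums
= 8202 / 29570
= 0.2774


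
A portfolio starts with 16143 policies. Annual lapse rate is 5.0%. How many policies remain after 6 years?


remaining = initial * (1 - lapse)^years
= 16143 * (1 - 0.05)^6
= 16143 * 0.735092
= 11866.5884


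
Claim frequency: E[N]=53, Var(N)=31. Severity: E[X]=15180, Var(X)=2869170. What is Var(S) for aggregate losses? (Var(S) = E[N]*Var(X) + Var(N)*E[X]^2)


Var(S) = E[N]*Var(X) + Var(N)*E[X]^2
= 53*2869170 + 31*15180^2
= 152066010 + 7143404400
= 7.2955e+09


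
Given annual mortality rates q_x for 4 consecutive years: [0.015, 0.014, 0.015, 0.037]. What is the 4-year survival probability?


p_k = 1 - q_k for each year
Survival = product of (1 - q_k)
= 0.985 * 0.986 * 0.985 * 0.963
= 0.9212


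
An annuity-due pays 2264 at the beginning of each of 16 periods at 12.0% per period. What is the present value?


PV_due = PMT * (1-(1+i)^(-n))/i * (1+i)
PV_immediate = 15789.1046
PV_due = 15789.1046 * 1.12
= 17683.7972


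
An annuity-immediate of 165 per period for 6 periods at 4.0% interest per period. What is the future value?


FV = PMT * ((1+i)^n - 1) / i
= 165 * ((1.04)^6 - 1) / 0.04
= 165 * (1.265319 - 1) / 0.04
= 1094.441


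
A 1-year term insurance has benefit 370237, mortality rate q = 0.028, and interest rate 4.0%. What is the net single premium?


NSP = benefit * q * v
v = 1/(1+i) = 0.961538
NSP = 370237 * 0.028 * 0.961538
= 9967.9192


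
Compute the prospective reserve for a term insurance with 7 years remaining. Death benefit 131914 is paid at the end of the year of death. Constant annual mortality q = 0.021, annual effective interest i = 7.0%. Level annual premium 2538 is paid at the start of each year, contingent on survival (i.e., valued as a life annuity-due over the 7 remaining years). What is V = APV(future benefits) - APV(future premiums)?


v = 1/(1+i) = 0.934579
APV(future benefits) per unit = sum_{k=0}^{6} k_p_x * q * v^(k+1) = 0.106898
APV(future benefits) = 131914 * 0.106898 = 14101.3485
Life annuity-due factor ä_{x:7} = sum_{k=0}^{6} k_p_x * v^k = 5.44671
APV(future premiums) = 2538 * 5.44671 = 13823.7495
V = 14101.3485 - 13823.7495
= 277.5989


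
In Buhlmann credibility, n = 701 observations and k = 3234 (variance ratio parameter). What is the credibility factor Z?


Z = n / (n + k)
= 701 / (701 + 3234)
= 701 / 3935
= 0.1781


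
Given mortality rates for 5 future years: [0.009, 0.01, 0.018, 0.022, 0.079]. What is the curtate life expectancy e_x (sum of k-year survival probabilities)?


e_x = sum_{k=1}^{n} k_p_x
k_p_x values:
  1_p_x = 0.991
  2_p_x = 0.98109
  3_p_x = 0.96343
  4_p_x = 0.942235
  5_p_x = 0.867798
e_x = 4.7456


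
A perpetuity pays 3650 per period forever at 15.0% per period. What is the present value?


PV = PMT / i
= 3650 / 0.15
= 24333.3333


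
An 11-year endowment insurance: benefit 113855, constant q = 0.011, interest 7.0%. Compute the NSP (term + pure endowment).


Term component = 8957.5371
Pure endowment = 11_p_x * v^11 * benefit = 0.88544 * 0.475093 * 113855 = 47894.954
NSP = 56852.4911


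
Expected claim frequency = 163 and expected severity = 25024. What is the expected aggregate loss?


E[S] = E[N] * E[X]
= 163 * 25024
= 4.0789e+06


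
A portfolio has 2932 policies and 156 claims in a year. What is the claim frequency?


frequency = claims / policies
= 156 / 2932
= 0.0532


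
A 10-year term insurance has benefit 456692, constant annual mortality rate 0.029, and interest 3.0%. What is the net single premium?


NSP = benefit * sum_{k=0}^{n-1} k_p_x * q * v^(k+1)
With constant q=0.029, v=0.970874
Sum = 0.219026
NSP = 456692 * 0.219026
= 100027.293


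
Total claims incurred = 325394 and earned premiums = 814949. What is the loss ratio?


Loss ratio = claims / premiums
= 325394 / 814949
= 0.3993


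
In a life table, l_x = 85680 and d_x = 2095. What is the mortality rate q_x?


q_x = d_x / l_x
= 2095 / 85680
= 0.0245


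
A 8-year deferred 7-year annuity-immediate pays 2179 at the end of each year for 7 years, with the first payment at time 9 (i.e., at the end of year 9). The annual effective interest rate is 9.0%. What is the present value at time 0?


PV at time 8 of the 7-year annuity-immediate:
a_n = 2179 * (1-(1+0.09)^(-7))/0.09 = 10966.8042
Discount back 8 years to time 0:
PV = 10966.8042 * (1+0.09)^(-8)
= 10966.8042 * 0.501866
= 5503.8692


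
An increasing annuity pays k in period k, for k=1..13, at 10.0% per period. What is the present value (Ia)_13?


(Ia)_n = sum_{k=1}^{n} k * v^k, v = 1/(1+i)
v = 0.909091
Sum computed term by term:
(Ia)_13 = 40.4805


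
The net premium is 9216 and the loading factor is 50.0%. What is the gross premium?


Gross = net * (1 + loading)
= 9216 * (1 + 0.5)
= 9216 * 1.5
= 13824.0


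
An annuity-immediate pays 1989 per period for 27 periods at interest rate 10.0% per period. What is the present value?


PV = PMT * (1 - (1+i)^(-n)) / i
= 1989 * (1 - (1+0.1)^(-27)) / 0.1
= 1989 * (1 - 0.076278) / 0.1
= 1989 * 9.237223
= 18372.8369


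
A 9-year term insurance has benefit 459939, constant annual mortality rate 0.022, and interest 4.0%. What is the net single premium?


NSP = benefit * sum_{k=0}^{n-1} k_p_x * q * v^(k+1)
With constant q=0.022, v=0.961538
Sum = 0.150768
NSP = 459939 * 0.150768
= 69344.0927


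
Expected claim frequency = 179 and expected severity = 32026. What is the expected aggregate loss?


E[S] = E[N] * E[X]
= 179 * 32026
= 5.7327e+06


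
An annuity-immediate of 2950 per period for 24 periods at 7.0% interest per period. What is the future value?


FV = PMT * ((1+i)^n - 1) / i
= 2950 * ((1.07)^24 - 1) / 0.07
= 2950 * (5.072367 - 1) / 0.07
= 171621.1787


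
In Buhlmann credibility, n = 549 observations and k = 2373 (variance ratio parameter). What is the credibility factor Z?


Z = n / (n + k)
= 549 / (549 + 2373)
= 549 / 2922
= 0.1879


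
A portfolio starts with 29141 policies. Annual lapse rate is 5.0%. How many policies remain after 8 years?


remaining = initial * (1 - lapse)^years
= 29141 * (1 - 0.05)^8
= 29141 * 0.66342
= 19332.7348


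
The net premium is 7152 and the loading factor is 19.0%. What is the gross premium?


Gross = net * (1 + loading)
= 7152 * (1 + 0.19)
= 7152 * 1.19
= 8510.88


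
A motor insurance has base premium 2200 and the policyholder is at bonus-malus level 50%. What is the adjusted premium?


adjusted = base * BM_level / 100
= 2200 * 50 / 100
= 2200 * 0.5
= 1100.0


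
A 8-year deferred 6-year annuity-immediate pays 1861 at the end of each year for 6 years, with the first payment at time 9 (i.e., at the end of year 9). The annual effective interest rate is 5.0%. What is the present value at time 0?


PV at time 8 of the 6-year annuity-immediate:
a_n = 1861 * (1-(1+0.05)^(-6))/0.05 = 9445.8629
Discount back 8 years to time 0:
PV = 9445.8629 * (1+0.05)^(-8)
= 9445.8629 * 0.676839
= 6393.3318


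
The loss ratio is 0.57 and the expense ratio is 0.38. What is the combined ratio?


Combined ratio = loss ratio + expense ratio
= 0.57 + 0.38
= 0.95


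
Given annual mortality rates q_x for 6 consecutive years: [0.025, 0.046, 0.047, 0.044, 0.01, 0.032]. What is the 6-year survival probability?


p_k = 1 - q_k for each year
Survival = product of (1 - q_k)
= 0.975 * 0.954 * 0.953 * 0.956 * 0.99 * 0.968
= 0.8121


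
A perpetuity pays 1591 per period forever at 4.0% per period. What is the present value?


PV = PMT / i
= 1591 / 0.04
= 39775.0


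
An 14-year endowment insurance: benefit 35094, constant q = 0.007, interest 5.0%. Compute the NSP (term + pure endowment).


Term component = 2336.9337
Pure endowment = 14_p_x * v^14 * benefit = 0.906337 * 0.505068 * 35094 = 16064.6831
NSP = 18401.6168


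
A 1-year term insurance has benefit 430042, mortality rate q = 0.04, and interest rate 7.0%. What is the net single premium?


NSP = benefit * q * v
v = 1/(1+i) = 0.934579
NSP = 430042 * 0.04 * 0.934579
= 16076.3364


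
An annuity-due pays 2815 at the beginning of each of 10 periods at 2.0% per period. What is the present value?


PV_due = PMT * (1-(1+i)^(-n))/i * (1+i)
PV_immediate = 25285.9768
PV_due = 25285.9768 * 1.02
= 25791.6963


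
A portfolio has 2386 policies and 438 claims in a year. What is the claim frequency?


frequency = claims / policies
= 438 / 2386
= 0.1836


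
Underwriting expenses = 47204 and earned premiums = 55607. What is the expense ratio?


Expense ratio = expenses / premiums
= 47204 / 55607
= 0.8489


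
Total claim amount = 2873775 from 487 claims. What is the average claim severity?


severity = total / number
= 2873775 / 487
= 5900.9754


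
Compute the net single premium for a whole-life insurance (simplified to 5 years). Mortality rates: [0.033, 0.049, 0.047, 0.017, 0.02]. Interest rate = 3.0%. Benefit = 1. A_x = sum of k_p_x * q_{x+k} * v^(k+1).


v = 0.970874
Year 0: k_p_x=1.0, q=0.033, term=0.032039
Year 1: k_p_x=0.967, q=0.049, term=0.044663
Year 2: k_p_x=0.919617, q=0.047, term=0.039554
Year 3: k_p_x=0.876395, q=0.017, term=0.013237
Year 4: k_p_x=0.861496, q=0.02, term=0.014863
A_x = 0.1444


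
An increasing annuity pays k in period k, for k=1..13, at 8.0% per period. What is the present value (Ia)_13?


(Ia)_n = sum_{k=1}^{n} k * v^k, v = 1/(1+i)
v = 0.925926
Sum computed term by term:
(Ia)_13 = 46.9501


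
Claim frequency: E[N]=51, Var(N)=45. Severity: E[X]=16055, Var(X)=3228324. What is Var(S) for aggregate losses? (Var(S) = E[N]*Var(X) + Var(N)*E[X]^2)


Var(S) = E[N]*Var(X) + Var(N)*E[X]^2
= 51*3228324 + 45*16055^2
= 164644524 + 11599336125
= 1.1764e+10


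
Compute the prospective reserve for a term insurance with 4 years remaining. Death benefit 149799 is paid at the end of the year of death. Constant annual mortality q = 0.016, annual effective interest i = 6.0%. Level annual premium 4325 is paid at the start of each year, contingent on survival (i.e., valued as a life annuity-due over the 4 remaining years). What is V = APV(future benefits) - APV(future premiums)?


v = 1/(1+i) = 0.943396
APV(future benefits) per unit = sum_{k=0}^{3} k_p_x * q * v^(k+1) = 0.054189
APV(future benefits) = 149799 * 0.054189 = 8117.4218
Life annuity-due factor ä_{x:4} = sum_{k=0}^{3} k_p_x * v^k = 3.590005
APV(future premiums) = 4325 * 3.590005 = 15526.7726
V = 8117.4218 - 15526.7726
= -7409.3508


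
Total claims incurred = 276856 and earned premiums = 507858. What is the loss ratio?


Loss ratio = claims / premiums
= 276856 / 507858
= 0.5451


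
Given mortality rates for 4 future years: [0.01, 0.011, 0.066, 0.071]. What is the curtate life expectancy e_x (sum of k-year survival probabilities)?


e_x = sum_{k=1}^{n} k_p_x
k_p_x values:
  1_p_x = 0.99
  2_p_x = 0.97911
  3_p_x = 0.914489
  4_p_x = 0.84956
e_x = 3.7332


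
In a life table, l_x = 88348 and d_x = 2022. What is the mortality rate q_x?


q_x = d_x / l_x
= 2022 / 88348
= 0.0229


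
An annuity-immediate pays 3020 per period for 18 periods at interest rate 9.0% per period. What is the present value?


PV = PMT * (1 - (1+i)^(-n)) / i
= 3020 * (1 - (1+0.09)^(-18)) / 0.09
= 3020 * (1 - 0.211994) / 0.09
= 3020 * 8.755625
= 26441.9878


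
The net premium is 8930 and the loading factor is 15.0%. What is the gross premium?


Gross = net * (1 + loading)
= 8930 * (1 + 0.15)
= 8930 * 1.15
= 10269.5


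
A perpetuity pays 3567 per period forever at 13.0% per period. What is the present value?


PV = PMT / i
= 3567 / 0.13
= 27438.4615


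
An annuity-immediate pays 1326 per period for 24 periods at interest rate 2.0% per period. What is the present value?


PV = PMT * (1 - (1+i)^(-n)) / i
= 1326 * (1 - (1+0.02)^(-24)) / 0.02
= 1326 * (1 - 0.621721) / 0.02
= 1326 * 18.913926
= 25079.8653


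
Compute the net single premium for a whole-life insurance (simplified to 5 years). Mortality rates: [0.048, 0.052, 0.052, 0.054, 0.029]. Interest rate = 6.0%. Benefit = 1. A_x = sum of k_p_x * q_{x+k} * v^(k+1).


v = 0.943396
Year 0: k_p_x=1.0, q=0.048, term=0.045283
Year 1: k_p_x=0.952, q=0.052, term=0.044058
Year 2: k_p_x=0.902496, q=0.052, term=0.039403
Year 3: k_p_x=0.855566, q=0.054, term=0.036595
Year 4: k_p_x=0.809366, q=0.029, term=0.017539
A_x = 0.1829


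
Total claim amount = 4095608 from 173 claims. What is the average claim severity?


severity = total / number
= 4095608 / 173
= 23674.0347


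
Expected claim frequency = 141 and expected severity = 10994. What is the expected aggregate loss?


E[S] = E[N] * E[X]
= 141 * 10994
= 1.5502e+06


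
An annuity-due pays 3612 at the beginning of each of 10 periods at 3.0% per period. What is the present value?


PV_due = PMT * (1-(1+i)^(-n))/i * (1+i)
PV_immediate = 30811.0926
PV_due = 30811.0926 * 1.03
= 31735.4254


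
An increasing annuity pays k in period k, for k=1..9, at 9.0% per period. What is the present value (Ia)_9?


(Ia)_n = sum_{k=1}^{n} k * v^k, v = 1/(1+i)
v = 0.917431
Sum computed term by term:
(Ia)_9 = 26.5663
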